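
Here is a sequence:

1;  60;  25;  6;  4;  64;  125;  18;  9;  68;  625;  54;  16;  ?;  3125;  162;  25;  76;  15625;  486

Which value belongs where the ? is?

Read the sequence 4 terms at a time; column i is its own pattern.
Stream A: 1, 4, 9, 16, 25. Perfect squares starting at 1².
Stream B: 60, 64, 68, ?, 76. Arithmetic with common difference +4.
Stream C: 25, 125, 625, 3125, 15625. Powers 5^2, 5^3, 5^4, ….
Stream D: 6, 18, 54, 162, 486. A geometric progression (common ratio 3).
So the missing entry in stream B is 72.

72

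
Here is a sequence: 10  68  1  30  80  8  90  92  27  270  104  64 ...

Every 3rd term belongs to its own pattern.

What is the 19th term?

Split by position mod 3 into 3 tracks.
Stream A = 10, 30, 90, 270: geometric, ×3 each step.
Stream B = 68, 80, 92, 104: adding 12 each time.
Stream C = 1, 8, 27, 64: consecutive cubes n³ from n = 1.
Term 19 comes from stream A (its 7th entry): 7290.

7290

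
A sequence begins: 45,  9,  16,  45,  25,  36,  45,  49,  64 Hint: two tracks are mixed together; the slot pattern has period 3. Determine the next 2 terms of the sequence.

Reading positions in blocks of 3 reveals the pattern ABB — 2 tracks woven together.
Track A: 45, 45, 45 (the constant sequence 45).
Track B: 9, 16, 25, 36, 49, 64 (consecutive squares n² from n = 3).
Position 10 → track A, term 4 = 45.
Term 11 comes from track B (its 7th entry): 81.

45, 81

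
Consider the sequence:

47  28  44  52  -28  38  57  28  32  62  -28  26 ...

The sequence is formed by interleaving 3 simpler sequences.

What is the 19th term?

77

Split by position mod 3: positions 1, 4, 7, … form one track, and each other residue class forms its own.
Stream A: 47, 52, 57, 62. Arithmetic with common difference +5.
Stream B: 28, -28, 28, -28. Alternating ±28.
Stream C: 44, 38, 32, 26. Linear: a_n = 50 − 6·n.
Term 19 comes from stream A (its 7th entry): 77.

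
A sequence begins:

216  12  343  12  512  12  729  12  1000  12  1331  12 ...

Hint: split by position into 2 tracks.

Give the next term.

Positions 1, 3, 5, … form one subsequence and positions 2, 4, 6, … form another.
Subsequence A = 216, 343, 512, 729, 1000, 1331: perfect cubes starting at 6³.
Subsequence B = 12, 12, 12, 12, 12, 12: constant 12.
Position 13 falls in subsequence A as its term 7, giving 1728.

1728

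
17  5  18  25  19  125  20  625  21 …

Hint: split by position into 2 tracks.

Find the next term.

Odd-indexed and even-indexed terms follow separate rules.
Subsequence A: 17, 18, 19, 20, 21. Linear: a_n = 16 + n.
Subsequence B: 5, 25, 125, 625. Powers 5^1, 5^2, 5^3, ….
The 10th slot belongs to subsequence B; its 5th term is 3125.

3125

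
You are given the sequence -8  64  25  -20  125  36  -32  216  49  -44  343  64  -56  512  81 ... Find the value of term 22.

Split by position mod 3: positions 1, 4, 7, … form one track, and each other residue class forms its own.
Track A: -8, -20, -32, -44, -56 — arithmetic, step −12.
Track B: 64, 125, 216, 343, 512 — the cubes 4³, 5³, 6³, ….
Track C: 25, 36, 49, 64, 81 — perfect squares starting at 5².
Position 22 → track A, term 8 = -92.

-92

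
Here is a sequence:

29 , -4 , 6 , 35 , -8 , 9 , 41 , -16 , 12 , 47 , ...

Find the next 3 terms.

-32, 15, 53

The terms cycle through 3 interleaved subsequences.
Subsequence A: 29, 35, 41, 47 (arithmetic, step +6).
Subsequence B: -4, -8, -16 (geometric, ×2 each step).
Subsequence C: 6, 9, 12 (linear: a_n = 3 + 3·n).
Position 11 falls in subsequence B as its term 4, giving -32.
Position 12 → subsequence C, term 4 = 15.
Term 13 comes from subsequence A (its 5th entry): 53.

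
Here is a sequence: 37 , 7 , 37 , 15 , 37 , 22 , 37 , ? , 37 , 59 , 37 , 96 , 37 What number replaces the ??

37

The terms cycle through 2 interleaved subsequences.
Track A: 37, 37, 37, 37, 37, 37, 37 — the constant sequence 37.
Track B: 7, 15, 22, ?, 59, 96 — each term equals the sum of the previous two.
Track B's pattern makes the blank 37.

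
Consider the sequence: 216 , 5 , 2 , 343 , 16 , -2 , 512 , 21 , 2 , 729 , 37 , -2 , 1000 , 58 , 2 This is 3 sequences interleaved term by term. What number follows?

Split by position mod 3: positions 1, 4, 7, … form one track, and each other residue class forms its own.
Track A is 216, 343, 512, 729, 1000, which is the cubes 6³, 7³, 8³, ….
Track B is 5, 16, 21, 37, 58, which is Fibonacci-style (each term is the sum of the two before it).
Track C is 2, -2, 2, -2, 2, which is alternating ±2.
Position 16 falls in track A as its term 6, giving 1331.

1331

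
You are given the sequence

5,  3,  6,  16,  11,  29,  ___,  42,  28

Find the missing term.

17

The terms cycle through 2 interleaved subsequences.
Track A: 5, 6, 11, ?, 28 (each term equals the sum of the previous two).
Track B: 3, 16, 29, 42 (linear: a_n = -10 + 13·n).
Filling track A at index 4 by its rule yields 17.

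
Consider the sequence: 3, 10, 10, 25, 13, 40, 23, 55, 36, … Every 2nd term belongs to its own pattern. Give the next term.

Positions 1, 3, 5, … form one subsequence and positions 2, 4, 6, … form another.
Track A: 3, 10, 13, 23, 36. Each term equals the sum of the previous two.
Track B: 10, 25, 40, 55. Arithmetic, step +15.
The 10th slot belongs to track B; its 5th term is 70.

70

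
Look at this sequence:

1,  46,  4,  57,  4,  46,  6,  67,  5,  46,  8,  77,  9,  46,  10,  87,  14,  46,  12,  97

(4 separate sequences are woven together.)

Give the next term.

Taking every 4th term gives 4 separate tracks.
Stream A = 1, 4, 5, 9, 14: a Fibonacci-like recurrence a_n = a_{n-1} + a_{n-2}.
Stream B = 46, 46, 46, 46, 46: constant 46.
Stream C = 4, 6, 8, 10, 12: arithmetic, step +2.
Stream D = 57, 67, 77, 87, 97: adding 10 each time.
Position 21 falls in stream A as its term 6, giving 23.

23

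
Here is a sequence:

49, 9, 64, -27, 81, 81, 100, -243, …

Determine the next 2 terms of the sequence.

Odd-indexed and even-indexed terms follow separate rules.
Stream A = 49, 64, 81, 100: perfect squares starting at 7².
Stream B = 9, -27, 81, -243: multiplying by -3 each time.
The 9th slot belongs to stream A; its 5th term is 121.
Position 10 → stream B, term 5 = 729.

121, 729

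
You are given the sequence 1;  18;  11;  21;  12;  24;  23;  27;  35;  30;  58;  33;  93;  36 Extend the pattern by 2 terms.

151, 39

The terms cycle through 2 interleaved subsequences.
Track A: 1, 11, 12, 23, 35, 58, 93 (a Fibonacci-like recurrence a_n = a_{n-1} + a_{n-2}).
Track B: 18, 21, 24, 27, 30, 33, 36 (adding 3 each time).
The 15th slot belongs to track A; its 8th term is 151.
Position 16 → track B, term 8 = 39.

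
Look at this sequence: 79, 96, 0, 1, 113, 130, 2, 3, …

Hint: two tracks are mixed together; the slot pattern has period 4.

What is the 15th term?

Positions follow the repeating pattern AABB; grouping by letter gives 2 tracks.
Stream A = 79, 96, 113, 130: arithmetic with common difference +17.
Stream B = 0, 1, 2, 3: adding 1 each time.
Position 15 → stream B, term 7 = 6.

6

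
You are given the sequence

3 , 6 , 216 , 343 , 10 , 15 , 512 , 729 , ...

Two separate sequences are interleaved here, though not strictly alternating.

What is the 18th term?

66

The slot pattern repeats as AABB (period 4), so there are 2 interleaved tracks.
Stream A: 3, 6, 10, 15 (triangular numbers n(n+1)/2 for n = 2, 3, …).
Stream B: 216, 343, 512, 729 (consecutive cubes n³ from n = 6).
The 18th slot belongs to stream A; its 10th term is 66.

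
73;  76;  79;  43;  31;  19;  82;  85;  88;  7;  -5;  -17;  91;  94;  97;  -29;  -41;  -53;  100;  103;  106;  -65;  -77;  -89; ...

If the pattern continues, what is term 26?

Positions follow the repeating pattern AAABBB; grouping by letter gives 2 tracks.
Track A = 73, 76, 79, 82, 85, 88, 91, 94, 97, 100, 103, 106: arithmetic with common difference +3.
Track B = 43, 31, 19, 7, -5, -17, -29, -41, -53, -65, -77, -89: arithmetic, step −12.
Position 26 falls in track A as its term 14, giving 112.

112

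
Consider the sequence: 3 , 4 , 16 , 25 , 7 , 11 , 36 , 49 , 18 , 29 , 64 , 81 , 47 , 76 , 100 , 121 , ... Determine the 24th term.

Reading positions in blocks of 4 reveals the pattern AABB — 2 tracks woven together.
Track A: 3, 4, 7, 11, 18, 29, 47, 76 — each term equals the sum of the previous two.
Track B: 16, 25, 36, 49, 64, 81, 100, 121 — consecutive squares n² from n = 4.
The 24th slot belongs to track B; its 12th term is 225.

225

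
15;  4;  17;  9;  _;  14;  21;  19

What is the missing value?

19

The terms cycle through 2 interleaved subsequences.
Subsequence A = 15, 17, ?, 21: arithmetic, step +2.
Subsequence B = 4, 9, 14, 19: arithmetic with common difference +5.
Filling subsequence A at index 3 by its rule yields 19.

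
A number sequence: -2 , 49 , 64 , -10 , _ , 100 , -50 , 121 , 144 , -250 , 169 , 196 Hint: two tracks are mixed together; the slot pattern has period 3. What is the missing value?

The slot pattern repeats as ABB (period 3), so there are 2 interleaved tracks.
Track A: -2, -10, -50, -250 (a geometric progression (common ratio 5)).
Track B: 49, 64, ?, 100, 121, 144, 169, 196 (perfect squares starting at 7²).
The gap is track B's term 3; the rule gives 81.

81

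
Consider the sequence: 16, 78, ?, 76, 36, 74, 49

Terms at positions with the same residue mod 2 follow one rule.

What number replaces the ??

25

Taking every 2nd term gives 2 separate tracks.
Track A = 16, ?, 36, 49: consecutive squares n² from n = 4.
Track B = 78, 76, 74: arithmetic, step −2.
Track A's pattern makes the blank 25.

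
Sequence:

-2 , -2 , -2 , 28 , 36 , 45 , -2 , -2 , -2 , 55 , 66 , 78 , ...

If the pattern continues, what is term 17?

Reading positions in blocks of 6 reveals the pattern AAABBB — 2 tracks woven together.
Track A: -2, -2, -2, -2, -2, -2. The constant sequence -2.
Track B: 28, 36, 45, 55, 66, 78. The triangular numbers T_7, T_8, ….
Position 17 falls in track B as its term 8, giving 105.

105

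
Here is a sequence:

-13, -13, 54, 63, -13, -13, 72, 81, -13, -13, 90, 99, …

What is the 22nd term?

Positions follow the repeating pattern AABB; grouping by letter gives 2 tracks.
Track A: -13, -13, -13, -13, -13, -13 (always -13).
Track B: 54, 63, 72, 81, 90, 99 (arithmetic, step +9).
The 22nd slot belongs to track A; its 12th term is -13.

-13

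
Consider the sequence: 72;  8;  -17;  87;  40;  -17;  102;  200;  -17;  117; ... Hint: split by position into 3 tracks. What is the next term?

1000

Taking every 3rd term gives 3 separate tracks.
Subsequence A: 72, 87, 102, 117. Arithmetic with common difference +15.
Subsequence B: 8, 40, 200. Geometric, ×5 each step.
Subsequence C: -17, -17, -17. The constant sequence -17.
The 11th slot belongs to subsequence B; its 4th term is 1000.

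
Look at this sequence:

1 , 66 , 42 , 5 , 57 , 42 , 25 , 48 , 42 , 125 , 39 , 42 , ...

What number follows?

Read the sequence 3 terms at a time; column i is its own pattern.
Subsequence A = 1, 5, 25, 125: powers of 5.
Subsequence B = 66, 57, 48, 39: arithmetic, step −9.
Subsequence C = 42, 42, 42, 42: always 42.
The 13th slot belongs to subsequence A; its 5th term is 625.

625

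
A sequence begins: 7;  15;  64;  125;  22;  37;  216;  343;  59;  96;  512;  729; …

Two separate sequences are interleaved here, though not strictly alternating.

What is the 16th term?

1331

Positions follow the repeating pattern AABB; grouping by letter gives 2 tracks.
Track A = 7, 15, 22, 37, 59, 96: each term equals the sum of the previous two.
Track B = 64, 125, 216, 343, 512, 729: perfect cubes starting at 4³.
Position 16 → track B, term 8 = 1331.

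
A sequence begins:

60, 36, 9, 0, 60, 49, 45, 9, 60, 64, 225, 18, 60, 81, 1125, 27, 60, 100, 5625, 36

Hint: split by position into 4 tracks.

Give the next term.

60

Split by position mod 4 into 4 tracks.
Subsequence A is 60, 60, 60, 60, 60, which is the constant sequence 60.
Subsequence B is 36, 49, 64, 81, 100, which is consecutive squares n² from n = 6.
Subsequence C is 9, 45, 225, 1125, 5625, which is multiplying by 5 each time.
Subsequence D is 0, 9, 18, 27, 36, which is arithmetic, step +9.
Term 21 comes from subsequence A (its 6th entry): 60.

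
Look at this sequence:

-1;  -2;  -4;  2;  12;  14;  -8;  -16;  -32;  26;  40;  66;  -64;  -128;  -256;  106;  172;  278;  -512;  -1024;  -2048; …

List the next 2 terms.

450, 728

The slot pattern repeats as AAABBB (period 6), so there are 2 interleaved tracks.
Stream A: -1, -2, -4, -8, -16, -32, -64, -128, -256, -512, -1024, -2048 — geometric with ratio 2.
Stream B: 2, 12, 14, 26, 40, 66, 106, 172, 278 — a Fibonacci-like recurrence a_n = a_{n-1} + a_{n-2}.
Position 22 → stream B, term 10 = 450.
Term 23 comes from stream B (its 11th entry): 728.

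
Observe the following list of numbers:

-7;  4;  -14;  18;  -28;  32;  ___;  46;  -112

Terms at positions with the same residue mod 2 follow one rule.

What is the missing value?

Taking every 2nd term gives 2 separate tracks.
Track A = -7, -14, -28, ?, -112: a geometric progression (common ratio 2).
Track B = 4, 18, 32, 46: adding 14 each time.
So the missing entry in track A is -56.

-56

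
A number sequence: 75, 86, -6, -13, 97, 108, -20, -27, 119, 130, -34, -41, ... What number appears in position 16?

The slot pattern repeats as AABB (period 4), so there are 2 interleaved tracks.
Subsequence A: 75, 86, 97, 108, 119, 130 — linear: a_n = 64 + 11·n.
Subsequence B: -6, -13, -20, -27, -34, -41 — arithmetic with common difference −7.
Position 16 falls in subsequence B as its term 8, giving -55.

-55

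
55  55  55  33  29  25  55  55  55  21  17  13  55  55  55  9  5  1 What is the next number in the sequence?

55

Positions follow the repeating pattern AAABBB; grouping by letter gives 2 tracks.
Track A: 55, 55, 55, 55, 55, 55, 55, 55, 55 (always 55).
Track B: 33, 29, 25, 21, 17, 13, 9, 5, 1 (subtracting 4 each time).
Position 19 → track A, term 10 = 55.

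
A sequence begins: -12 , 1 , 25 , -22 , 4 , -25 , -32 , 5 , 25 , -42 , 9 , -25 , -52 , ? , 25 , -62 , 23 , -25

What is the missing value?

Split by position mod 3 into 3 tracks.
Track A: -12, -22, -32, -42, -52, -62 (subtracting 10 each time).
Track B: 1, 4, 5, 9, ?, 23 (each term equals the sum of the previous two).
Track C: 25, -25, 25, -25, 25, -25 (oscillating between 25 and -25).
The gap is track B's term 5; the rule gives 14.

14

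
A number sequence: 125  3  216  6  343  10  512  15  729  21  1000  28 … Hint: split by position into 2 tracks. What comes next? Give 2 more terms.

Positions 1, 3, 5, … form one subsequence and positions 2, 4, 6, … form another.
Track A is 125, 216, 343, 512, 729, 1000, which is consecutive cubes n³ from n = 5.
Track B is 3, 6, 10, 15, 21, 28, which is the triangular numbers T_2, T_3, ….
Term 13 comes from track A (its 7th entry): 1331.
Term 14 comes from track B (its 7th entry): 36.

1331, 36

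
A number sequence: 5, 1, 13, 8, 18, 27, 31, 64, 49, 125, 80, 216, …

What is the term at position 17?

Split by position mod 2 into 2 tracks.
Track A: 5, 13, 18, 31, 49, 80. A Fibonacci-like recurrence a_n = a_{n-1} + a_{n-2}.
Track B: 1, 8, 27, 64, 125, 216. The cubes 1³, 2³, 3³, ….
The 17th slot belongs to track A; its 9th term is 338.

338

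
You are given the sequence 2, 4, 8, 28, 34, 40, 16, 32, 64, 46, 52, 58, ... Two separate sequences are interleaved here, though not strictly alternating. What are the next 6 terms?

Positions follow the repeating pattern AAABBB; grouping by letter gives 2 tracks.
Subsequence A = 2, 4, 8, 16, 32, 64: geometric with ratio 2.
Subsequence B = 28, 34, 40, 46, 52, 58: linear: a_n = 22 + 6·n.
The 13th slot belongs to subsequence A; its 7th term is 128.
Position 14 falls in subsequence A as its term 8, giving 256.
Position 15 falls in subsequence A as its term 9, giving 512.
The 16th slot belongs to subsequence B; its 7th term is 64.
Term 17 comes from subsequence B (its 8th entry): 70.
Position 18 falls in subsequence B as its term 9, giving 76.

128, 256, 512, 64, 70, 76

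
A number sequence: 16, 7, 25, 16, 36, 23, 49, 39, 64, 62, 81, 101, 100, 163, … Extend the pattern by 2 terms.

Taking every 2nd term gives 2 separate tracks.
Subsequence A is 16, 25, 36, 49, 64, 81, 100, which is perfect squares starting at 4².
Subsequence B is 7, 16, 23, 39, 62, 101, 163, which is Fibonacci-style (each term is the sum of the two before it).
Position 15 falls in subsequence A as its term 8, giving 121.
The 16th slot belongs to subsequence B; its 8th term is 264.

121, 264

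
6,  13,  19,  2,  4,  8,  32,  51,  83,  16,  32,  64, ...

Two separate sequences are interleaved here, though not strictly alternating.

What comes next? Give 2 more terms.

134, 217

Positions follow the repeating pattern AAABBB; grouping by letter gives 2 tracks.
Track A = 6, 13, 19, 32, 51, 83: a Fibonacci-like recurrence a_n = a_{n-1} + a_{n-2}.
Track B = 2, 4, 8, 16, 32, 64: successive powers of 2.
The 13th slot belongs to track A; its 7th term is 134.
Position 14 falls in track A as its term 8, giving 217.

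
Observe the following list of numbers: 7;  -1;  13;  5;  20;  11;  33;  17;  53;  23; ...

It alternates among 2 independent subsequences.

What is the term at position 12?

The terms cycle through 2 interleaved subsequences.
Subsequence A: 7, 13, 20, 33, 53 — a Fibonacci-like recurrence a_n = a_{n-1} + a_{n-2}.
Subsequence B: -1, 5, 11, 17, 23 — arithmetic with common difference +6.
Position 12 falls in subsequence B as its term 6, giving 29.

29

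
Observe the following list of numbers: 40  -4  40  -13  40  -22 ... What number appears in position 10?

The terms cycle through 2 interleaved subsequences.
Subsequence A: 40, 40, 40. The constant sequence 40.
Subsequence B: -4, -13, -22. Arithmetic, step −9.
Position 10 falls in subsequence B as its term 5, giving -40.

-40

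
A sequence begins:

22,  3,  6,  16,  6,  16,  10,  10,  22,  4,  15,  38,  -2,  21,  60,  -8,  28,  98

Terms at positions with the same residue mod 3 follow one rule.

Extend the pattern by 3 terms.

Split by position mod 3: positions 1, 4, 7, … form one track, and each other residue class forms its own.
Track A is 22, 16, 10, 4, -2, -8, which is linear: a_n = 28 − 6·n.
Track B is 3, 6, 10, 15, 21, 28, which is triangular numbers n(n+1)/2 for n = 2, 3, ….
Track C is 6, 16, 22, 38, 60, 98, which is a Fibonacci-like recurrence a_n = a_{n-1} + a_{n-2}.
The 19th slot belongs to track A; its 7th term is -14.
Term 20 comes from track B (its 7th entry): 36.
Position 21 → track C, term 7 = 158.

-14, 36, 158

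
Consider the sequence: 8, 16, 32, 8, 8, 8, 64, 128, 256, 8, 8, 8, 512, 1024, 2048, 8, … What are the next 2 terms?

8, 8

Positions follow the repeating pattern AAABBB; grouping by letter gives 2 tracks.
Subsequence A: 8, 16, 32, 64, 128, 256, 512, 1024, 2048 (powers 2^3, 2^4, 2^5, …).
Subsequence B: 8, 8, 8, 8, 8, 8, 8 (the constant sequence 8).
Term 17 comes from subsequence B (its 8th entry): 8.
The 18th slot belongs to subsequence B; its 9th term is 8.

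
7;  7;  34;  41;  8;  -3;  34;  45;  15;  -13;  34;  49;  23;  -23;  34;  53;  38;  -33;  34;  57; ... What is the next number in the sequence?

61

Split by position mod 4 into 4 tracks.
Track A: 7, 8, 15, 23, 38. A Fibonacci-like recurrence a_n = a_{n-1} + a_{n-2}.
Track B: 7, -3, -13, -23, -33. Arithmetic with common difference −10.
Track C: 34, 34, 34, 34, 34. Always 34.
Track D: 41, 45, 49, 53, 57. Arithmetic, step +4.
Position 21 → track A, term 6 = 61.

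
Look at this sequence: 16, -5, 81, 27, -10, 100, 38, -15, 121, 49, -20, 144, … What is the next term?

60

Split by position mod 3 into 3 tracks.
Track A: 16, 27, 38, 49. Linear: a_n = 5 + 11·n.
Track B: -5, -10, -15, -20. Linear: a_n = −5·n.
Track C: 81, 100, 121, 144. Perfect squares starting at 9².
Position 13 → track A, term 5 = 60.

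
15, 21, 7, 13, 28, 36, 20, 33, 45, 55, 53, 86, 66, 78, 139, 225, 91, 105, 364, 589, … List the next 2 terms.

Positions follow the repeating pattern AABB; grouping by letter gives 2 tracks.
Track A: 15, 21, 28, 36, 45, 55, 66, 78, 91, 105 — triangular numbers n(n+1)/2 for n = 5, 6, ….
Track B: 7, 13, 20, 33, 53, 86, 139, 225, 364, 589 — Fibonacci-style (each term is the sum of the two before it).
Position 21 → track A, term 11 = 120.
Position 22 falls in track A as its term 12, giving 136.

120, 136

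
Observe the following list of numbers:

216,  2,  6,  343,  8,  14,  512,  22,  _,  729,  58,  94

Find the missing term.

The slot pattern repeats as ABB (period 3), so there are 2 interleaved tracks.
Stream A: 216, 343, 512, 729 (the cubes 6³, 7³, 8³, …).
Stream B: 2, 6, 8, 14, 22, ?, 58, 94 (a Fibonacci-like recurrence a_n = a_{n-1} + a_{n-2}).
The gap is stream B's term 6; the rule gives 36.

36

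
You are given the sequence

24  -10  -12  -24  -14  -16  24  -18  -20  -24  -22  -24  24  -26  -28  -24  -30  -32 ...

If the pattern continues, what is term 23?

-38

Positions follow the repeating pattern ABB; grouping by letter gives 2 tracks.
Stream A is 24, -24, 24, -24, 24, -24, which is alternating ±24.
Stream B is -10, -12, -14, -16, -18, -20, -22, -24, -26, -28, -30, -32, which is arithmetic with common difference −2.
Term 23 comes from stream B (its 15th entry): -38.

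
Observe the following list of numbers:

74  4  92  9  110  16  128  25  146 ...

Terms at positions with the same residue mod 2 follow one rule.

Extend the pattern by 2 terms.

The terms cycle through 2 interleaved subsequences.
Stream A: 74, 92, 110, 128, 146 (arithmetic, step +18).
Stream B: 4, 9, 16, 25 (perfect squares starting at 2²).
Term 10 comes from stream B (its 5th entry): 36.
Position 11 falls in stream A as its term 6, giving 164.

36, 164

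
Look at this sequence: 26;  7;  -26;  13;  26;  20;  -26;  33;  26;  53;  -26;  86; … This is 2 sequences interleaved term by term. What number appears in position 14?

139

Taking every 2nd term gives 2 separate tracks.
Subsequence A: 26, -26, 26, -26, 26, -26 (oscillating between 26 and -26).
Subsequence B: 7, 13, 20, 33, 53, 86 (a Fibonacci-like recurrence a_n = a_{n-1} + a_{n-2}).
Term 14 comes from subsequence B (its 7th entry): 139.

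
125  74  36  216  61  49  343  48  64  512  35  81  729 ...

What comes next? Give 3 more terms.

Split by position mod 3: positions 1, 4, 7, … form one track, and each other residue class forms its own.
Track A: 125, 216, 343, 512, 729 (consecutive cubes n³ from n = 5).
Track B: 74, 61, 48, 35 (linear: a_n = 87 − 13·n).
Track C: 36, 49, 64, 81 (perfect squares starting at 6²).
The 14th slot belongs to track B; its 5th term is 22.
Term 15 comes from track C (its 5th entry): 100.
Term 16 comes from track A (its 6th entry): 1000.

22, 100, 1000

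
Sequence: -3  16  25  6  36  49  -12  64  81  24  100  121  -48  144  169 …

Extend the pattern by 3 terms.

Reading positions in blocks of 3 reveals the pattern ABB — 2 tracks woven together.
Subsequence A: -3, 6, -12, 24, -48 (geometric, ×-2 each step).
Subsequence B: 16, 25, 36, 49, 64, 81, 100, 121, 144, 169 (consecutive squares n² from n = 4).
Term 16 comes from subsequence A (its 6th entry): 96.
Position 17 falls in subsequence B as its term 11, giving 196.
Position 18 falls in subsequence B as its term 12, giving 225.

96, 196, 225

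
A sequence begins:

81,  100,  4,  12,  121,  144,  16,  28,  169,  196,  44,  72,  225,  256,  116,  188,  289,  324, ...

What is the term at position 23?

796

The slot pattern repeats as AABB (period 4), so there are 2 interleaved tracks.
Track A = 81, 100, 121, 144, 169, 196, 225, 256, 289, 324: the squares 9², 10², 11², ….
Track B = 4, 12, 16, 28, 44, 72, 116, 188: each term equals the sum of the previous two.
Term 23 comes from track B (its 11th entry): 796.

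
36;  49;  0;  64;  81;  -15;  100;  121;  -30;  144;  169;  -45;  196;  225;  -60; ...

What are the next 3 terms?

256, 289, -75

Reading positions in blocks of 3 reveals the pattern AAB — 2 tracks woven together.
Subsequence A: 36, 49, 64, 81, 100, 121, 144, 169, 196, 225 (consecutive squares n² from n = 6).
Subsequence B: 0, -15, -30, -45, -60 (linear: a_n = 15 − 15·n).
Term 16 comes from subsequence A (its 11th entry): 256.
Position 17 falls in subsequence A as its term 12, giving 289.
Position 18 → subsequence B, term 6 = -75.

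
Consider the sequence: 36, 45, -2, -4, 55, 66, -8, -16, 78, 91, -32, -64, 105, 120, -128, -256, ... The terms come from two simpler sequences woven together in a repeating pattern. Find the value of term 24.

-4096

Reading positions in blocks of 4 reveals the pattern AABB — 2 tracks woven together.
Track A is 36, 45, 55, 66, 78, 91, 105, 120, which is triangular numbers starting at T_8.
Track B is -2, -4, -8, -16, -32, -64, -128, -256, which is multiplying by 2 each time.
Term 24 comes from track B (its 12th entry): -4096.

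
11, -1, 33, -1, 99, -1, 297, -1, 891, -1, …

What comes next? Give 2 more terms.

2673, -1

Split by position mod 2 into 2 tracks.
Stream A is 11, 33, 99, 297, 891, which is multiplying by 3 each time.
Stream B is -1, -1, -1, -1, -1, which is the constant sequence -1.
The 11th slot belongs to stream A; its 6th term is 2673.
The 12th slot belongs to stream B; its 6th term is -1.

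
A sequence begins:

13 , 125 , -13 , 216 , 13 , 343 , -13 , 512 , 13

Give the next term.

Taking every 2nd term gives 2 separate tracks.
Track A: 13, -13, 13, -13, 13. The oscillation 13·(−1)^(n+1).
Track B: 125, 216, 343, 512. The cubes 5³, 6³, 7³, ….
Term 10 comes from track B (its 5th entry): 729.

729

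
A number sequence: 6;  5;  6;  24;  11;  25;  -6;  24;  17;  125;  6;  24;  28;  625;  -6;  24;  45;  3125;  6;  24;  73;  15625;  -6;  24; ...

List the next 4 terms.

The terms cycle through 4 interleaved subsequences.
Track A: 6, 11, 17, 28, 45, 73. Fibonacci-style (each term is the sum of the two before it).
Track B: 5, 25, 125, 625, 3125, 15625. Successive powers of 5.
Track C: 6, -6, 6, -6, 6, -6. The oscillation 6·(−1)^(n+1).
Track D: 24, 24, 24, 24, 24, 24. Constant 24.
Position 25 falls in track A as its term 7, giving 118.
Position 26 falls in track B as its term 7, giving 78125.
Term 27 comes from track C (its 7th entry): 6.
Term 28 comes from track D (its 7th entry): 24.

118, 78125, 6, 24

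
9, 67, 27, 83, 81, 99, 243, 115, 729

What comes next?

131

Taking every 2nd term gives 2 separate tracks.
Track A: 9, 27, 81, 243, 729 — successive powers of 3.
Track B: 67, 83, 99, 115 — adding 16 each time.
Position 10 → track B, term 5 = 131.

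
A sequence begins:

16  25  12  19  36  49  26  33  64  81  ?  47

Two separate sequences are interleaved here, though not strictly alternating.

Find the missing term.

40

The slot pattern repeats as AABB (period 4), so there are 2 interleaved tracks.
Stream A: 16, 25, 36, 49, 64, 81 — consecutive squares n² from n = 4.
Stream B: 12, 19, 26, 33, ?, 47 — arithmetic with common difference +7.
The gap is stream B's term 5; the rule gives 40.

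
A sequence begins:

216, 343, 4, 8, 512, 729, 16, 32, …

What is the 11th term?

64

The slot pattern repeats as AABB (period 4), so there are 2 interleaved tracks.
Track A: 216, 343, 512, 729. Consecutive cubes n³ from n = 6.
Track B: 4, 8, 16, 32. Successive powers of 2.
Term 11 comes from track B (its 5th entry): 64.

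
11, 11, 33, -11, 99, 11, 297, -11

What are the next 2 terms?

891, 11

Taking every 2nd term gives 2 separate tracks.
Stream A = 11, 33, 99, 297: a geometric progression (common ratio 3).
Stream B = 11, -11, 11, -11: the oscillation 11·(−1)^(n+1).
The 9th slot belongs to stream A; its 5th term is 891.
Position 10 → stream B, term 5 = 11.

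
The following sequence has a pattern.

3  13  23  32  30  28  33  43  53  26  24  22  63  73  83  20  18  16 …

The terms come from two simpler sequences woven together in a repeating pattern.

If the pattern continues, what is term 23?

12

The slot pattern repeats as AAABBB (period 6), so there are 2 interleaved tracks.
Subsequence A: 3, 13, 23, 33, 43, 53, 63, 73, 83 — adding 10 each time.
Subsequence B: 32, 30, 28, 26, 24, 22, 20, 18, 16 — subtracting 2 each time.
The 23rd slot belongs to subsequence B; its 11th term is 12.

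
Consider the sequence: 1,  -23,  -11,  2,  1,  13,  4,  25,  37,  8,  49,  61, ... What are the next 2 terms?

16, 73

Positions follow the repeating pattern ABB; grouping by letter gives 2 tracks.
Track A = 1, 2, 4, 8: powers 2^0, 2^1, 2^2, ….
Track B = -23, -11, 1, 13, 25, 37, 49, 61: arithmetic, step +12.
Position 13 → track A, term 5 = 16.
Position 14 falls in track B as its term 9, giving 73.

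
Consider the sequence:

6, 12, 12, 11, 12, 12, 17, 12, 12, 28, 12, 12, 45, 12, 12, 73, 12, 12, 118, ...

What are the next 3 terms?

12, 12, 191

Reading positions in blocks of 3 reveals the pattern ABB — 2 tracks woven together.
Track A: 6, 11, 17, 28, 45, 73, 118. A Fibonacci-like recurrence a_n = a_{n-1} + a_{n-2}.
Track B: 12, 12, 12, 12, 12, 12, 12, 12, 12, 12, 12, 12. Constant 12.
The 20th slot belongs to track B; its 13th term is 12.
Position 21 → track B, term 14 = 12.
Term 22 comes from track A (its 8th entry): 191.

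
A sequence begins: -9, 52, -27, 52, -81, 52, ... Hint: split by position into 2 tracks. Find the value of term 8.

52

Positions 1, 3, 5, … form one subsequence and positions 2, 4, 6, … form another.
Track A: -9, -27, -81. Geometric with ratio 3.
Track B: 52, 52, 52. Always 52.
Position 8 → track B, term 4 = 52.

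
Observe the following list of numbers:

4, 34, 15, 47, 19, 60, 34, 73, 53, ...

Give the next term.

86

The terms cycle through 2 interleaved subsequences.
Stream A: 4, 15, 19, 34, 53. Each term equals the sum of the previous two.
Stream B: 34, 47, 60, 73. Adding 13 each time.
Position 10 → stream B, term 5 = 86.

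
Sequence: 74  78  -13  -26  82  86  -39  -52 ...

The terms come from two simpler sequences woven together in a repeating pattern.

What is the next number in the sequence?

Reading positions in blocks of 4 reveals the pattern AABB — 2 tracks woven together.
Track A = 74, 78, 82, 86: adding 4 each time.
Track B = -13, -26, -39, -52: linear: a_n = −13·n.
The 9th slot belongs to track A; its 5th term is 90.

90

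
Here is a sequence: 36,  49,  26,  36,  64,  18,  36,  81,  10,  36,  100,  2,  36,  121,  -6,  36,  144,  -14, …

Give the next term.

36

Split by position mod 3: positions 1, 4, 7, … form one track, and each other residue class forms its own.
Track A = 36, 36, 36, 36, 36, 36: the constant sequence 36.
Track B = 49, 64, 81, 100, 121, 144: the squares 7², 8², 9², ….
Track C = 26, 18, 10, 2, -6, -14: linear: a_n = 34 − 8·n.
The 19th slot belongs to track A; its 7th term is 36.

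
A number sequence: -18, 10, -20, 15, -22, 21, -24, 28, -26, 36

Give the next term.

Taking every 2nd term gives 2 separate tracks.
Track A: -18, -20, -22, -24, -26 — subtracting 2 each time.
Track B: 10, 15, 21, 28, 36 — the triangular numbers T_4, T_5, ….
Position 11 → track A, term 6 = -28.

-28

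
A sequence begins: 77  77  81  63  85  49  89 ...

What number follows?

35

The terms cycle through 2 interleaved subsequences.
Track A is 77, 81, 85, 89, which is arithmetic, step +4.
Track B is 77, 63, 49, which is arithmetic with common difference −14.
Term 8 comes from track B (its 4th entry): 35.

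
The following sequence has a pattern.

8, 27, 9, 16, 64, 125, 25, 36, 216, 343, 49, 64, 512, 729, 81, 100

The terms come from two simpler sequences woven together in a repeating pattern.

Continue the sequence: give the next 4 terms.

1000, 1331, 121, 144

Positions follow the repeating pattern AABB; grouping by letter gives 2 tracks.
Track A: 8, 27, 64, 125, 216, 343, 512, 729 (consecutive cubes n³ from n = 2).
Track B: 9, 16, 25, 36, 49, 64, 81, 100 (consecutive squares n² from n = 3).
Position 17 → track A, term 9 = 1000.
Position 18 → track A, term 10 = 1331.
Position 19 falls in track B as its term 9, giving 121.
Term 20 comes from track B (its 10th entry): 144.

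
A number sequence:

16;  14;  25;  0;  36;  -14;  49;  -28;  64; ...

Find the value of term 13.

100

Split by position mod 2 into 2 tracks.
Track A = 16, 25, 36, 49, 64: the squares 4², 5², 6², ….
Track B = 14, 0, -14, -28: arithmetic with common difference −14.
Position 13 falls in track A as its term 7, giving 100.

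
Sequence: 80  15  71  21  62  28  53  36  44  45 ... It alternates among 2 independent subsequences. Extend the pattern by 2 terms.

Taking every 2nd term gives 2 separate tracks.
Subsequence A: 80, 71, 62, 53, 44. Linear: a_n = 89 − 9·n.
Subsequence B: 15, 21, 28, 36, 45. Triangular numbers starting at T_5.
Position 11 falls in subsequence A as its term 6, giving 35.
Position 12 falls in subsequence B as its term 6, giving 55.

35, 55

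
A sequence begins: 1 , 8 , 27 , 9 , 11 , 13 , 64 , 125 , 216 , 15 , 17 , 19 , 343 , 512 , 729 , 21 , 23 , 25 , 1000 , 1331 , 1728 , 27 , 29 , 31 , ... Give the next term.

2197

Positions follow the repeating pattern AAABBB; grouping by letter gives 2 tracks.
Subsequence A: 1, 8, 27, 64, 125, 216, 343, 512, 729, 1000, 1331, 1728 — consecutive cubes n³ from n = 1.
Subsequence B: 9, 11, 13, 15, 17, 19, 21, 23, 25, 27, 29, 31 — linear: a_n = 7 + 2·n.
Position 25 → subsequence A, term 13 = 2197.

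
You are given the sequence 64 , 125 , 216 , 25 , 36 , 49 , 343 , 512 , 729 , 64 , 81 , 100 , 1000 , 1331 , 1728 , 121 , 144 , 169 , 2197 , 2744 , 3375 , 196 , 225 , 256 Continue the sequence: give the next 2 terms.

4096, 4913

Positions follow the repeating pattern AAABBB; grouping by letter gives 2 tracks.
Subsequence A: 64, 125, 216, 343, 512, 729, 1000, 1331, 1728, 2197, 2744, 3375 (the cubes 4³, 5³, 6³, …).
Subsequence B: 25, 36, 49, 64, 81, 100, 121, 144, 169, 196, 225, 256 (perfect squares starting at 5²).
Position 25 falls in subsequence A as its term 13, giving 4096.
Position 26 → subsequence A, term 14 = 4913.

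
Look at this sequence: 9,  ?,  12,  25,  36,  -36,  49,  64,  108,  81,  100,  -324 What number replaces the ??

Reading positions in blocks of 3 reveals the pattern AAB — 2 tracks woven together.
Subsequence A: 9, ?, 25, 36, 49, 64, 81, 100 (the squares 3², 4², 5², …).
Subsequence B: 12, -36, 108, -324 (a geometric progression (common ratio -3)).
Subsequence A's pattern makes the blank 16.

16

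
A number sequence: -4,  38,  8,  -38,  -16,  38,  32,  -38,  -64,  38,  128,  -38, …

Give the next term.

-256

Positions 1, 3, 5, … form one subsequence and positions 2, 4, 6, … form another.
Track A: -4, 8, -16, 32, -64, 128 — multiplying by -2 each time.
Track B: 38, -38, 38, -38, 38, -38 — the oscillation 38·(−1)^(n+1).
Position 13 → track A, term 7 = -256.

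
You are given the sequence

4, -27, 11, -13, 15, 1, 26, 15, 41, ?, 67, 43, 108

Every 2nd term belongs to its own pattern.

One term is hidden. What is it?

29

The terms cycle through 2 interleaved subsequences.
Track A: 4, 11, 15, 26, 41, 67, 108 — each term equals the sum of the previous two.
Track B: -27, -13, 1, 15, ?, 43 — adding 14 each time.
The gap is track B's term 5; the rule gives 29.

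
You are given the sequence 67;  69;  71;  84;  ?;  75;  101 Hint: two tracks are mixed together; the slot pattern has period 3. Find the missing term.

Positions follow the repeating pattern ABB; grouping by letter gives 2 tracks.
Stream A: 67, 84, 101 — linear: a_n = 50 + 17·n.
Stream B: 69, 71, ?, 75 — adding 2 each time.
Stream B's pattern makes the blank 73.

73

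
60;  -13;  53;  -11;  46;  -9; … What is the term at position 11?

25

Positions 1, 3, 5, … form one subsequence and positions 2, 4, 6, … form another.
Track A = 60, 53, 46: subtracting 7 each time.
Track B = -13, -11, -9: arithmetic with common difference +2.
The 11th slot belongs to track A; its 6th term is 25.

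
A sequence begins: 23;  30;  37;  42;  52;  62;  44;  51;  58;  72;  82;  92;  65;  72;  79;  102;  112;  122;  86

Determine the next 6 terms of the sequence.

93, 100, 132, 142, 152, 107

Reading positions in blocks of 6 reveals the pattern AAABBB — 2 tracks woven together.
Track A: 23, 30, 37, 44, 51, 58, 65, 72, 79, 86. Linear: a_n = 16 + 7·n.
Track B: 42, 52, 62, 72, 82, 92, 102, 112, 122. Arithmetic with common difference +10.
Term 20 comes from track A (its 11th entry): 93.
Term 21 comes from track A (its 12th entry): 100.
Position 22 falls in track B as its term 10, giving 132.
Position 23 → track B, term 11 = 142.
Term 24 comes from track B (its 12th entry): 152.
The 25th slot belongs to track A; its 13th term is 107.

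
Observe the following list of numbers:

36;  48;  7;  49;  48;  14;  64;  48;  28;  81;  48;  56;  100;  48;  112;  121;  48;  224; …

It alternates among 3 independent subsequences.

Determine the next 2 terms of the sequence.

144, 48

The terms cycle through 3 interleaved subsequences.
Subsequence A: 36, 49, 64, 81, 100, 121 — the squares 6², 7², 8², ….
Subsequence B: 48, 48, 48, 48, 48, 48 — the constant sequence 48.
Subsequence C: 7, 14, 28, 56, 112, 224 — geometric, ×2 each step.
Term 19 comes from subsequence A (its 7th entry): 144.
Term 20 comes from subsequence B (its 7th entry): 48.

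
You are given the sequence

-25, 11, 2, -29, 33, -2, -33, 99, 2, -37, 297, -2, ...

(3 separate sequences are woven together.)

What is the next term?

-41

Read the sequence 3 terms at a time; column i is its own pattern.
Track A = -25, -29, -33, -37: arithmetic, step −4.
Track B = 11, 33, 99, 297: geometric, ×3 each step.
Track C = 2, -2, 2, -2: alternating ±2.
Term 13 comes from track A (its 5th entry): -41.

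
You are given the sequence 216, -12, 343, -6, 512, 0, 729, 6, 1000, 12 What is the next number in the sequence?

Split by position mod 2 into 2 tracks.
Subsequence A is 216, 343, 512, 729, 1000, which is consecutive cubes n³ from n = 6.
Subsequence B is -12, -6, 0, 6, 12, which is arithmetic, step +6.
Term 11 comes from subsequence A (its 6th entry): 1331.

1331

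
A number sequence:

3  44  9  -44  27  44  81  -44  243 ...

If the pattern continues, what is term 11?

The terms cycle through 2 interleaved subsequences.
Stream A = 3, 9, 27, 81, 243: geometric with ratio 3.
Stream B = 44, -44, 44, -44: oscillating between 44 and -44.
Position 11 → stream A, term 6 = 729.

729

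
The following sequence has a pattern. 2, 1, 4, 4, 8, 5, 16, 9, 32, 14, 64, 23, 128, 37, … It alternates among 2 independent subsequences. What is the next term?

256

The terms cycle through 2 interleaved subsequences.
Track A = 2, 4, 8, 16, 32, 64, 128: successive powers of 2.
Track B = 1, 4, 5, 9, 14, 23, 37: Fibonacci-style (each term is the sum of the two before it).
The 15th slot belongs to track A; its 8th term is 256.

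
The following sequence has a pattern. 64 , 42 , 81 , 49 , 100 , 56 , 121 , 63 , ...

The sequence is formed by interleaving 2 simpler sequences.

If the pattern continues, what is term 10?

70

Split by position mod 2 into 2 tracks.
Track A: 64, 81, 100, 121 (the squares 8², 9², 10², …).
Track B: 42, 49, 56, 63 (arithmetic with common difference +7).
Position 10 falls in track B as its term 5, giving 70.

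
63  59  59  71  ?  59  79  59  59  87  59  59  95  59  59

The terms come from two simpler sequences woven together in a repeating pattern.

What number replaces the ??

59

Reading positions in blocks of 3 reveals the pattern ABB — 2 tracks woven together.
Stream A: 63, 71, 79, 87, 95. Linear: a_n = 55 + 8·n.
Stream B: 59, 59, ?, 59, 59, 59, 59, 59, 59, 59. The constant sequence 59.
The gap is stream B's term 3; the rule gives 59.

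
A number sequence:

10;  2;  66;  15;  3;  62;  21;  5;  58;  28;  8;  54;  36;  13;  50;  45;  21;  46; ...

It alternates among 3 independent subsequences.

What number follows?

Taking every 3rd term gives 3 separate tracks.
Track A: 10, 15, 21, 28, 36, 45 — the triangular numbers T_4, T_5, ….
Track B: 2, 3, 5, 8, 13, 21 — Fibonacci-style (each term is the sum of the two before it).
Track C: 66, 62, 58, 54, 50, 46 — arithmetic, step −4.
Position 19 falls in track A as its term 7, giving 55.

55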